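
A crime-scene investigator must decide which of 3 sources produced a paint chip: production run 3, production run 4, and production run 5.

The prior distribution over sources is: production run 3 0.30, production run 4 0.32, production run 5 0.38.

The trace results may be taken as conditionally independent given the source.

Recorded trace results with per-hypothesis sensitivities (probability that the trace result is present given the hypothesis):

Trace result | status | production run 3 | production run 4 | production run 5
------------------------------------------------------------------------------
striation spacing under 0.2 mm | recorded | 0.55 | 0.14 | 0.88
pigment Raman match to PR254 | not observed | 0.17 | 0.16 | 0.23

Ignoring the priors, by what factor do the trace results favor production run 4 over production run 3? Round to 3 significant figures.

0.258

Take the product of per-trace result likelihoods under each hypothesis (using 1 − P(present | H) for each absent trace result), then divide.
  production run 4: 0.14 × (1 − 0.16) = 0.1176
  production run 3: 0.55 × (1 − 0.17) = 0.4565
Bayes factor = 0.1176 / 0.4565 ≈ 0.258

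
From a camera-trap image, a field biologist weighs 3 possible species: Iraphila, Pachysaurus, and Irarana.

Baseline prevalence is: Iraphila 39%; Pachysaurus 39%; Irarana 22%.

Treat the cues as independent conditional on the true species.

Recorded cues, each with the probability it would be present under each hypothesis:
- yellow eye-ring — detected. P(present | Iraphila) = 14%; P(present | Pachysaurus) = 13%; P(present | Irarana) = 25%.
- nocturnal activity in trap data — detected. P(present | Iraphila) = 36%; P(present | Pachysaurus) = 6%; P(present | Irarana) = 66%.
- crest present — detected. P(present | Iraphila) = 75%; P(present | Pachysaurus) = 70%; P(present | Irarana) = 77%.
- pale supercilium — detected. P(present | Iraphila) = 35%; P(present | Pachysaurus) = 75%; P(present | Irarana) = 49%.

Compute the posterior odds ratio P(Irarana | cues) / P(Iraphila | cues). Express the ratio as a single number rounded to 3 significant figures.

2.65

Unnormalized posterior weight (prior times the cue likelihoods) for each of the two hypotheses:
  Irarana: 0.22 × 0.25 × 0.66 × 0.77 × 0.49 = 0.013696
  Iraphila: 0.39 × 0.14 × 0.36 × 0.75 × 0.35 = 0.0051597
Odds(Irarana : Iraphila) = 0.013696 / 0.0051597 ≈ 2.65.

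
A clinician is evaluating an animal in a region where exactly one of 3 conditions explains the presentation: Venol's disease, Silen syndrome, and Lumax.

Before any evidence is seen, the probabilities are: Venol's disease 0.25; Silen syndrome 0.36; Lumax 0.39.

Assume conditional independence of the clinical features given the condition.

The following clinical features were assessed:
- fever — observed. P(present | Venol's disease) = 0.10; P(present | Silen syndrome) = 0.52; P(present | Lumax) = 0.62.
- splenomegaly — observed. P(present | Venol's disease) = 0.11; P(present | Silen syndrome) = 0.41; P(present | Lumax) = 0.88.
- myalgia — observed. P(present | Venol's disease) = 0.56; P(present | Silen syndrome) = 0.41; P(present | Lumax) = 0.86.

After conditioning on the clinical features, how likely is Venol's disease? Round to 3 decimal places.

0.007

For each hypothesis, the unnormalized posterior weight is prior × product of the clinical feature likelihoods:
  Venol's disease: 0.25 × 0.10 × 0.11 × 0.56 = 0.00154
  Silen syndrome: 0.36 × 0.52 × 0.41 × 0.41 = 0.031468
  Lumax: 0.39 × 0.62 × 0.88 × 0.86 = 0.18299
Normalizing constant Z = 0.00154 + 0.031468 + 0.18299 = 0.216.
P(Venol's disease | evidence) = 0.00154 / 0.216 ≈ 0.007.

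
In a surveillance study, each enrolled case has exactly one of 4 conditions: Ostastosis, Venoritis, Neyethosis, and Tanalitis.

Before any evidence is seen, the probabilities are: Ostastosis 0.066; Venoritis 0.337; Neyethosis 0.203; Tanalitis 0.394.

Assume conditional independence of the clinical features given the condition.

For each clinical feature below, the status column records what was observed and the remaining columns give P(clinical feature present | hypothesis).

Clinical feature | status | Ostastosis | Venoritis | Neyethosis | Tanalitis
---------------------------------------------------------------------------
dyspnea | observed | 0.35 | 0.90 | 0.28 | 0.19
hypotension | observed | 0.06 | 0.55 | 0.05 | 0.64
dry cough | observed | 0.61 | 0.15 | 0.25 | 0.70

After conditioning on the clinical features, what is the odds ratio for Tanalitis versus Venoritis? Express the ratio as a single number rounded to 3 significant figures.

1.34

Unnormalized posterior weight (prior times the clinical feature likelihoods) for each of the two hypotheses:
  Tanalitis: 0.394 × 0.19 × 0.64 × 0.70 = 0.033537
  Venoritis: 0.337 × 0.90 × 0.55 × 0.15 = 0.025022
Odds(Tanalitis : Venoritis) = 0.033537 / 0.025022 ≈ 1.34.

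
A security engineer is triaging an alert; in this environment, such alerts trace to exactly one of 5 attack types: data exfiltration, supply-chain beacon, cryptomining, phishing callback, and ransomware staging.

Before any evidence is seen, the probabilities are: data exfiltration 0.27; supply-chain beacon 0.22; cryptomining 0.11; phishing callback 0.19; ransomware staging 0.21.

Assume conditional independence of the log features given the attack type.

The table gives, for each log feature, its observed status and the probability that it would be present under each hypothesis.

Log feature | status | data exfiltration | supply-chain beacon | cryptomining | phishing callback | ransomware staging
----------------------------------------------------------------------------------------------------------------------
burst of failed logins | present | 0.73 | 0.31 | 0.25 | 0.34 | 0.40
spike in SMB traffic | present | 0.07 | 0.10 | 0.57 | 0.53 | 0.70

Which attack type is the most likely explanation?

For each hypothesis, the unnormalized posterior weight is prior × product of the log feature likelihoods:
  data exfiltration: 0.27 × 0.73 × 0.07 = 0.013797
  supply-chain beacon: 0.22 × 0.31 × 0.10 = 0.00682
  cryptomining: 0.11 × 0.25 × 0.57 = 0.015675
  phishing callback: 0.19 × 0.34 × 0.53 = 0.034238
  ransomware staging: 0.21 × 0.40 × 0.70 = 0.0588
Normalizing constant Z = 0.013797 + 0.00682 + 0.015675 + 0.034238 + 0.0588 = 0.12933.
P(data exfiltration | evidence) ≈ 0.013797 / 0.12933 ≈ 0.107
P(supply-chain beacon | evidence) ≈ 0.00682 / 0.12933 ≈ 0.053
P(cryptomining | evidence) ≈ 0.015675 / 0.12933 ≈ 0.121
P(phishing callback | evidence) ≈ 0.034238 / 0.12933 ≈ 0.265
P(ransomware staging | evidence) ≈ 0.0588 / 0.12933 ≈ 0.455
The largest is 0.455, so ransomware staging is most probable.

ransomware staging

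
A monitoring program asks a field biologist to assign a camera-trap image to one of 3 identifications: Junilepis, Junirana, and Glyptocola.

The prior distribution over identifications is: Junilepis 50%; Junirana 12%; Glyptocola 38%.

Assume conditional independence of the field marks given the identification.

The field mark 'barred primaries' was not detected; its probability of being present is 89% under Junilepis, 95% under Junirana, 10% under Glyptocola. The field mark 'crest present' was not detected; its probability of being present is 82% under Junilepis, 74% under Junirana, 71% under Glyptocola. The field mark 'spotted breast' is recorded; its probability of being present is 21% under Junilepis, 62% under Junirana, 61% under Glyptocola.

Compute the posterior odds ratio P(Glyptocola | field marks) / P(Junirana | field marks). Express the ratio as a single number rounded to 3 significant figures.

62.6

The normalizing constant cancels in an odds ratio, so compute prior × likelihood for the two hypotheses only (using 1 − P(present | H) for each absent field mark):
  Glyptocola: 0.38 × (1 − 0.10) × (1 − 0.71) × 0.61 = 0.0605
  Junirana: 0.12 × (1 − 0.95) × (1 − 0.74) × 0.62 = 0.0009672
Odds(Glyptocola : Junirana) = 0.0605 / 0.0009672 ≈ 62.6.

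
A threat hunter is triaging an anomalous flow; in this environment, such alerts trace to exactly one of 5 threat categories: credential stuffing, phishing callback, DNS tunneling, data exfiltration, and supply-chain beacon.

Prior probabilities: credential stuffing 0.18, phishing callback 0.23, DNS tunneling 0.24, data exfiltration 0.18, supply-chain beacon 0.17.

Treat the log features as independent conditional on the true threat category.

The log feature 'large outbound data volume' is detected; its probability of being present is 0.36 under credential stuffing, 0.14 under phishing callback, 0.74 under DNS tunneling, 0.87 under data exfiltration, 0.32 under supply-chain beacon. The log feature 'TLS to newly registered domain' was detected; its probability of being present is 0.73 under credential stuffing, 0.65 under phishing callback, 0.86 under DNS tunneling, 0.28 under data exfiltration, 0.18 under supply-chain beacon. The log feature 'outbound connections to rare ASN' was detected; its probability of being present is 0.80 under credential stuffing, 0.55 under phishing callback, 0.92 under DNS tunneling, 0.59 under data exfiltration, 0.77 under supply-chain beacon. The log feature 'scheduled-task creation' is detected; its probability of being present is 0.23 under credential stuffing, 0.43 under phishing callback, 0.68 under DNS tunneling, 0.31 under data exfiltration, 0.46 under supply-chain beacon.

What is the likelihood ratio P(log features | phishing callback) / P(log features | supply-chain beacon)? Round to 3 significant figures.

The Bayes factor is the ratio of the joint likelihoods of the log feature pattern under the two hypotheses.
  phishing callback: 0.14 × 0.65 × 0.55 × 0.43 = 0.021522
  supply-chain beacon: 0.32 × 0.18 × 0.77 × 0.46 = 0.020402
Bayes factor = 0.021522 / 0.020402 ≈ 1.05

1.05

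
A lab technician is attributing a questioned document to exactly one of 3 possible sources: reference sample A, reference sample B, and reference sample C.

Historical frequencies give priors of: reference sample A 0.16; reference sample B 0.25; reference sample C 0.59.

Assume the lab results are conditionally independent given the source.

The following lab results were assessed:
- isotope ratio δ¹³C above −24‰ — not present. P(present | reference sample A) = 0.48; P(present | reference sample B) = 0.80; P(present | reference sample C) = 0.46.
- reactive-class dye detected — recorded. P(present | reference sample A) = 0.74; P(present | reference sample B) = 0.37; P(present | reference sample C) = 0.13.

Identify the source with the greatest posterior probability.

By Bayes' rule with conditional independence, the unnormalized weight for each hypothesis is prior × ∏ likelihoods (using 1 − P(present | H) for each absent lab result):
  reference sample A: 0.16 × (1 − 0.48) × 0.74 = 0.061568
  reference sample B: 0.25 × (1 − 0.80) × 0.37 = 0.0185
  reference sample C: 0.59 × (1 − 0.46) × 0.13 = 0.041418
Normalizing constant Z = 0.061568 + 0.0185 + 0.041418 = 0.12149.
P(reference sample A | evidence) ≈ 0.061568 / 0.12149 ≈ 0.507
P(reference sample B | evidence) ≈ 0.0185 / 0.12149 ≈ 0.152
P(reference sample C | evidence) ≈ 0.041418 / 0.12149 ≈ 0.341
The largest is 0.507, so reference sample A is most probable.

reference sample A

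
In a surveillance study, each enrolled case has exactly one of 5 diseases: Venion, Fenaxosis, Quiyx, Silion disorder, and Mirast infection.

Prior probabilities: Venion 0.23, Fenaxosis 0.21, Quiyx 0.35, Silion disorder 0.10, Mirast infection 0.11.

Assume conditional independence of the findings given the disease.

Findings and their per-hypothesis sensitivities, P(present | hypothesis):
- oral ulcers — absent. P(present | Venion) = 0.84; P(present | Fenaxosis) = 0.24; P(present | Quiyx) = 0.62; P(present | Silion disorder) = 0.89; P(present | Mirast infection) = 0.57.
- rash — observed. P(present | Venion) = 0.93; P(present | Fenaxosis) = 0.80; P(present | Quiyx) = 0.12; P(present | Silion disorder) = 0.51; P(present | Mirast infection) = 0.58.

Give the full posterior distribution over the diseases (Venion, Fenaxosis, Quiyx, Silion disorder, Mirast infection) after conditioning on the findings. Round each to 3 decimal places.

0.162, 0.605, 0.076, 0.027, 0.130

For each hypothesis, the unnormalized posterior weight is prior × product of the finding likelihoods (using 1 − P(present | H) for each absent finding):
  Venion: 0.23 × (1 − 0.84) × 0.93 = 0.034224
  Fenaxosis: 0.21 × (1 − 0.24) × 0.80 = 0.12768
  Quiyx: 0.35 × (1 − 0.62) × 0.12 = 0.01596
  Silion disorder: 0.10 × (1 − 0.89) × 0.51 = 0.00561
  Mirast infection: 0.11 × (1 − 0.57) × 0.58 = 0.027434
Normalizing constant Z = 0.034224 + 0.12768 + 0.01596 + 0.00561 + 0.027434 = 0.21091.
P(Venion | evidence) = 0.034224 / 0.21091 ≈ 0.162
P(Fenaxosis | evidence) = 0.12768 / 0.21091 ≈ 0.605
P(Quiyx | evidence) = 0.01596 / 0.21091 ≈ 0.076
P(Silion disorder | evidence) = 0.00561 / 0.21091 ≈ 0.027
P(Mirast infection | evidence) = 0.027434 / 0.21091 ≈ 0.130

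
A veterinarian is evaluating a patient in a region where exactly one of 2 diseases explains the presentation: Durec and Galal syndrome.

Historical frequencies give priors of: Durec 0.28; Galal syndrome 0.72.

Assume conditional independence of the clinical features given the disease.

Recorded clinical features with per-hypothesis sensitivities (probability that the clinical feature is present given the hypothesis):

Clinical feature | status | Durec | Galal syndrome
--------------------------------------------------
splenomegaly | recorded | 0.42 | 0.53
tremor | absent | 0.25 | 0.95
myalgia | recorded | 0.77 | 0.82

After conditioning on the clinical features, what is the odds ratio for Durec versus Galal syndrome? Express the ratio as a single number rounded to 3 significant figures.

The normalizing constant cancels in an odds ratio, so compute prior × likelihood for the two hypotheses only (using 1 − P(present | H) for each absent clinical feature):
  Durec: 0.28 × 0.42 × (1 − 0.25) × 0.77 = 0.067914
  Galal syndrome: 0.72 × 0.53 × (1 − 0.95) × 0.82 = 0.015646
Odds(Durec : Galal syndrome) = 0.067914 / 0.015646 ≈ 4.34.

4.34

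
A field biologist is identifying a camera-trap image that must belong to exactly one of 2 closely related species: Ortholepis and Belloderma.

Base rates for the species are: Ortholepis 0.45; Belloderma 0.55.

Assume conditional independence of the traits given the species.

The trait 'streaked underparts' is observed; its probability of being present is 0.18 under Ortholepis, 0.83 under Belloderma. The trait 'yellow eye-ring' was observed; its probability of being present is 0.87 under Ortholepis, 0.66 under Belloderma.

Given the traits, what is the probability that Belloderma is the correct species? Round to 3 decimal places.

For each hypothesis, the unnormalized posterior weight is prior × product of the trait likelihoods:
  Ortholepis: 0.45 × 0.18 × 0.87 = 0.07047
  Belloderma: 0.55 × 0.83 × 0.66 = 0.30129
Marginal likelihood of the evidence = 0.37176.
P(Belloderma | evidence) = 0.30129 / 0.37176 ≈ 0.810.

0.810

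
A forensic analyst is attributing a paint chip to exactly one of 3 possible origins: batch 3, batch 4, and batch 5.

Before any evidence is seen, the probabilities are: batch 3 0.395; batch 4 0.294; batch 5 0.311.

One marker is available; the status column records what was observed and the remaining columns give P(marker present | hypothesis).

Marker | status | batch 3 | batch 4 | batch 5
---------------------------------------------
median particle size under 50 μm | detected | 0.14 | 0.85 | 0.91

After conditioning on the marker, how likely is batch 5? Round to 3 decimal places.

0.481

By Bayes' rule, the unnormalized weight for each hypothesis is prior × likelihood:
  batch 3: 0.395 × 0.14 = 0.0553
  batch 4: 0.294 × 0.85 = 0.2499
  batch 5: 0.311 × 0.91 = 0.28301
Marginal likelihood of the evidence = 0.58821.
P(batch 5 | evidence) = 0.28301 / 0.58821 ≈ 0.481.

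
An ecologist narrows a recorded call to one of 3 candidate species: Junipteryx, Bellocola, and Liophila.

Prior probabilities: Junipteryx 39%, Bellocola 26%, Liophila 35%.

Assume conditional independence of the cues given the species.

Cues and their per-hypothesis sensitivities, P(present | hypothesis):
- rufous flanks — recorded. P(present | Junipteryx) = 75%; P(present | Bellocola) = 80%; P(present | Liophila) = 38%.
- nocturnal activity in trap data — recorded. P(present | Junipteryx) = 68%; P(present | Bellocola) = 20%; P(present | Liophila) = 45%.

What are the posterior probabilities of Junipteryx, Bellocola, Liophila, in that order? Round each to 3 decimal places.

Multiply each prior by the joint likelihood of the cue pattern:
  Junipteryx: 0.39 × 0.75 × 0.68 = 0.1989
  Bellocola: 0.26 × 0.80 × 0.20 = 0.0416
  Liophila: 0.35 × 0.38 × 0.45 = 0.05985
Marginal likelihood of the evidence = 0.30035.
P(Junipteryx | evidence) = 0.1989 / 0.30035 ≈ 0.662
P(Bellocola | evidence) = 0.0416 / 0.30035 ≈ 0.139
P(Liophila | evidence) = 0.05985 / 0.30035 ≈ 0.199

0.662, 0.139, 0.199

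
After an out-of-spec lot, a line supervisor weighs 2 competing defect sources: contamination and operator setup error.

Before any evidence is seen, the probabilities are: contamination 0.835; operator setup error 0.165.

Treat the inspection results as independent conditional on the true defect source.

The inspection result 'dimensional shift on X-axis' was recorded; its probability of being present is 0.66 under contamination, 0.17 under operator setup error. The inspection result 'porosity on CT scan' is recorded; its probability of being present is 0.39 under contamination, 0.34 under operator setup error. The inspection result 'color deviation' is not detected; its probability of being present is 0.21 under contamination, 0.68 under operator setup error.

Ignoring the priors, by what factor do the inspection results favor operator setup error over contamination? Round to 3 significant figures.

0.0910

The Bayes factor is the ratio of the joint likelihoods of the inspection result pattern under the two hypotheses (using 1 − P(present | H) for each absent inspection result).
  operator setup error: 0.17 × 0.34 × (1 − 0.68) = 0.018496
  contamination: 0.66 × 0.39 × (1 − 0.21) = 0.20335
Bayes factor = 0.018496 / 0.20335 ≈ 0.0910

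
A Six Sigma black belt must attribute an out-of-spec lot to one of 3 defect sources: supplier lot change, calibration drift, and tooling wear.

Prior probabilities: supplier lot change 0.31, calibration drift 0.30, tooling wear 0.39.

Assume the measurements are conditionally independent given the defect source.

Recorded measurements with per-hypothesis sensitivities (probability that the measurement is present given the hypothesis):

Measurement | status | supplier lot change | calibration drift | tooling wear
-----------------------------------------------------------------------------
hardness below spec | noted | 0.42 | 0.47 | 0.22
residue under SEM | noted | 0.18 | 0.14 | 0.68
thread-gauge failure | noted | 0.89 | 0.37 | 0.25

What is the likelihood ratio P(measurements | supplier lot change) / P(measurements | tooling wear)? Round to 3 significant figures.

The Bayes factor is the ratio of the joint likelihoods of the measurement pattern under the two hypotheses.
  supplier lot change: 0.42 × 0.18 × 0.89 = 0.067284
  tooling wear: 0.22 × 0.68 × 0.25 = 0.0374
Bayes factor = 0.067284 / 0.0374 ≈ 1.80

1.80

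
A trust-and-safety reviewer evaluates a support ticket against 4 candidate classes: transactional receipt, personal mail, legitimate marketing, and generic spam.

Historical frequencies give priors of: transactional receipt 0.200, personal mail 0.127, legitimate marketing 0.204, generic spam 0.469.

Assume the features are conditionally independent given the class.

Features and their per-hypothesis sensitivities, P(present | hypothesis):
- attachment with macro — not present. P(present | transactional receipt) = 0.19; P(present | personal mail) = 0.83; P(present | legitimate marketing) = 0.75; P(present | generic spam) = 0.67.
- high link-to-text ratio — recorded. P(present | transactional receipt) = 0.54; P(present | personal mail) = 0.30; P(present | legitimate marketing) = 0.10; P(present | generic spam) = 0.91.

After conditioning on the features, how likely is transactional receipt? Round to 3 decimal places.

For each hypothesis, the unnormalized posterior weight is prior × product of the feature likelihoods (using 1 − P(present | H) for each absent feature):
  transactional receipt: 0.200 × (1 − 0.19) × 0.54 = 0.08748
  personal mail: 0.127 × (1 − 0.83) × 0.30 = 0.006477
  legitimate marketing: 0.204 × (1 − 0.75) × 0.10 = 0.0051
  generic spam: 0.469 × (1 − 0.67) × 0.91 = 0.14084
Marginal likelihood of the evidence = 0.2399.
P(transactional receipt | evidence) = 0.08748 / 0.2399 ≈ 0.365.

0.365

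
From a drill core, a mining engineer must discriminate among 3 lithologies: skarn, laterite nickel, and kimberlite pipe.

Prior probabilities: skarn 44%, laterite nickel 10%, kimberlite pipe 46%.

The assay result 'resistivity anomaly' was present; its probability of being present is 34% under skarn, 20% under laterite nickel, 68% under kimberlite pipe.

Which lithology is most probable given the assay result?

By Bayes' rule, the unnormalized weight for each hypothesis is prior × likelihood:
  skarn: 0.44 × 0.34 = 0.1496
  laterite nickel: 0.10 × 0.20 = 0.02
  kimberlite pipe: 0.46 × 0.68 = 0.3128
Marginal likelihood of the evidence = 0.4824.
P(skarn | evidence) ≈ 0.1496 / 0.4824 ≈ 0.310
P(laterite nickel | evidence) ≈ 0.02 / 0.4824 ≈ 0.041
P(kimberlite pipe | evidence) ≈ 0.3128 / 0.4824 ≈ 0.648
The largest is 0.648, so kimberlite pipe is most probable.

kimberlite pipe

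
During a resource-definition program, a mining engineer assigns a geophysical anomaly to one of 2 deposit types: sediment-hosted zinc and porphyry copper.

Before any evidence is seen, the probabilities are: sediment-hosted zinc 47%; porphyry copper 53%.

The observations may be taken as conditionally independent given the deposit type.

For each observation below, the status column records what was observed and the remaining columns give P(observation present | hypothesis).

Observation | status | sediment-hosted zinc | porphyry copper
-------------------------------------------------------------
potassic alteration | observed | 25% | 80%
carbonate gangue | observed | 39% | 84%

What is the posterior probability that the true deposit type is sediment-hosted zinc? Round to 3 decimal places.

0.114

For each hypothesis, the unnormalized posterior weight is prior × product of the observation likelihoods:
  sediment-hosted zinc: 0.47 × 0.25 × 0.39 = 0.045825
  porphyry copper: 0.53 × 0.80 × 0.84 = 0.35616
Marginal likelihood of the evidence = 0.40199.
P(sediment-hosted zinc | evidence) = 0.045825 / 0.40199 ≈ 0.114.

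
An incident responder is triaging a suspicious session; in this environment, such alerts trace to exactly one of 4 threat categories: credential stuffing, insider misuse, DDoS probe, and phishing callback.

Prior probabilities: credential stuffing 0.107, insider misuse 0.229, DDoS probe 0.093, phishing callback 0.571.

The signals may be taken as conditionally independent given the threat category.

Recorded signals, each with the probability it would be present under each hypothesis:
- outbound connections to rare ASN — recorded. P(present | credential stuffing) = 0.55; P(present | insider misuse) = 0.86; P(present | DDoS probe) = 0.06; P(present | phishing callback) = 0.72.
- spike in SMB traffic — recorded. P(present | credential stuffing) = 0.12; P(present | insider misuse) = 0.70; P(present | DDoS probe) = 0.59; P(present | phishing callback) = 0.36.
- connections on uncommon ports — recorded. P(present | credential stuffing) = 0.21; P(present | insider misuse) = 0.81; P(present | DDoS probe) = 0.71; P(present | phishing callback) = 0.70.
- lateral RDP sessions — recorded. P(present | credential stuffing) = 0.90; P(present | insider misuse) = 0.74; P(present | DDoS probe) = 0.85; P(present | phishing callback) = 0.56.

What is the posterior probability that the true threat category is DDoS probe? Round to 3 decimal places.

0.014

For each hypothesis, the unnormalized posterior weight is prior × product of the signal likelihoods:
  credential stuffing: 0.107 × 0.55 × 0.12 × 0.21 × 0.90 = 0.0013347
  insider misuse: 0.229 × 0.86 × 0.70 × 0.81 × 0.74 = 0.082632
  DDoS probe: 0.093 × 0.06 × 0.59 × 0.71 × 0.85 = 0.0019868
  phishing callback: 0.571 × 0.72 × 0.36 × 0.70 × 0.56 = 0.058017
Marginal likelihood of the evidence = 0.14397.
P(DDoS probe | evidence) = 0.0019868 / 0.14397 ≈ 0.014.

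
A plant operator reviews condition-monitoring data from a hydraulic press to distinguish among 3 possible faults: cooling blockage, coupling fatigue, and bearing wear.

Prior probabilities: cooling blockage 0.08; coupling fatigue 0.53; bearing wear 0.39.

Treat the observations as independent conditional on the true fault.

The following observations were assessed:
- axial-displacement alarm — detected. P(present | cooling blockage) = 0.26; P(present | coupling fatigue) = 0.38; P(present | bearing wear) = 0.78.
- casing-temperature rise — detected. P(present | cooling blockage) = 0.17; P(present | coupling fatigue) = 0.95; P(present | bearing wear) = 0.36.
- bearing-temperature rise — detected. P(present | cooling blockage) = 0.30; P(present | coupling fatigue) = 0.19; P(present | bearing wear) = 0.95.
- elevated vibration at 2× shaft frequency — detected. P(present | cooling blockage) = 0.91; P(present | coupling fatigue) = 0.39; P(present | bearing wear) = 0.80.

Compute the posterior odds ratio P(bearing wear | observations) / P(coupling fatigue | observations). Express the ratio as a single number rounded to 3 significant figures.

5.87

Posterior odds equal prior odds times the likelihood ratio; only the two competing hypotheses matter.
  bearing wear: 0.39 × 0.78 × 0.36 × 0.95 × 0.80 = 0.083229
  coupling fatigue: 0.53 × 0.38 × 0.95 × 0.19 × 0.39 = 0.014178
Posterior odds = 0.083229 / 0.014178 ≈ 5.87.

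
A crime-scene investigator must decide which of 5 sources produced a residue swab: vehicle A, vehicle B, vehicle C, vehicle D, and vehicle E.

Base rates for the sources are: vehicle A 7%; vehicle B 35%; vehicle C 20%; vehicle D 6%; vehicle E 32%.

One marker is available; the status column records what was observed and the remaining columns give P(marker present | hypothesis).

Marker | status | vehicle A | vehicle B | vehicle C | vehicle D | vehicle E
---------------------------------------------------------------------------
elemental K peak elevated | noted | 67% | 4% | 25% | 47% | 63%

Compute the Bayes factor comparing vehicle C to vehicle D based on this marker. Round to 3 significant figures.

The Bayes factor is the ratio of the two likelihoods.
  vehicle C: 0.25
  vehicle D: 0.47
Bayes factor = 0.25 / 0.47 ≈ 0.532

0.532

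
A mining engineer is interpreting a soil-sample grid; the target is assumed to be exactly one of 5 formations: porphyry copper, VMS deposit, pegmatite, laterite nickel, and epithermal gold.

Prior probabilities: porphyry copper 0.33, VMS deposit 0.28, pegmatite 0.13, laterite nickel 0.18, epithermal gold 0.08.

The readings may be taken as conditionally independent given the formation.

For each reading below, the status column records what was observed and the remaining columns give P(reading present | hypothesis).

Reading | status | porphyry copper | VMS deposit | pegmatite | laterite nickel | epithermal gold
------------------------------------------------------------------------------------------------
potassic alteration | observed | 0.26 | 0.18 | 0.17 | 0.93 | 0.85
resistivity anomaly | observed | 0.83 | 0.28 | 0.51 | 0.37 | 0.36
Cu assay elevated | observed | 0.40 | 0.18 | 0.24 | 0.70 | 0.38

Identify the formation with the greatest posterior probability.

Multiply each prior by the joint likelihood of the reading pattern:
  porphyry copper: 0.33 × 0.26 × 0.83 × 0.40 = 0.028486
  VMS deposit: 0.28 × 0.18 × 0.28 × 0.18 = 0.0025402
  pegmatite: 0.13 × 0.17 × 0.51 × 0.24 = 0.002705
  laterite nickel: 0.18 × 0.93 × 0.37 × 0.70 = 0.043357
  epithermal gold: 0.08 × 0.85 × 0.36 × 0.38 = 0.0093024
The unnormalized weights sum to 0.08639.
P(porphyry copper | evidence) ≈ 0.028486 / 0.08639 ≈ 0.330
P(VMS deposit | evidence) ≈ 0.0025402 / 0.08639 ≈ 0.029
P(pegmatite | evidence) ≈ 0.002705 / 0.08639 ≈ 0.031
P(laterite nickel | evidence) ≈ 0.043357 / 0.08639 ≈ 0.502
P(epithermal gold | evidence) ≈ 0.0093024 / 0.08639 ≈ 0.108
The largest is 0.502, so laterite nickel is most probable.

laterite nickel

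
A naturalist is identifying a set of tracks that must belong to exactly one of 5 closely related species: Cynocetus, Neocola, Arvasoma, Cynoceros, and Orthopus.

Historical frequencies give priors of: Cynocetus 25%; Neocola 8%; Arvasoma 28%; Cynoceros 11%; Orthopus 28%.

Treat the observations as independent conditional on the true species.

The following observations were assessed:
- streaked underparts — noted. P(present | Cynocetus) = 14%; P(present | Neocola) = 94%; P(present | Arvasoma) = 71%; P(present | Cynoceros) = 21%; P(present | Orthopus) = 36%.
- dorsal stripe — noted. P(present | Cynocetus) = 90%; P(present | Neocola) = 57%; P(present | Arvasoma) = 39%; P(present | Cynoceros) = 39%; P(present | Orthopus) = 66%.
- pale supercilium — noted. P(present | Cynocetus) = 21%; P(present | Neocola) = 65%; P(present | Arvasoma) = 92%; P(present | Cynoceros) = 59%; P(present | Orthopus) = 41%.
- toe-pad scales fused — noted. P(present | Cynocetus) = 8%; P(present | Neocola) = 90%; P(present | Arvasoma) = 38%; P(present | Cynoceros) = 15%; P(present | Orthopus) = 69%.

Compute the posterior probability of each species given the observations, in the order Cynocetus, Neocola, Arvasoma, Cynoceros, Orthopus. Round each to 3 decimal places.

0.007, 0.347, 0.375, 0.011, 0.260

For each hypothesis, the unnormalized posterior weight is prior × product of the observation likelihoods:
  Cynocetus: 0.25 × 0.14 × 0.90 × 0.21 × 0.08 = 0.0005292
  Neocola: 0.08 × 0.94 × 0.57 × 0.65 × 0.90 = 0.025075
  Arvasoma: 0.28 × 0.71 × 0.39 × 0.92 × 0.38 = 0.027105
  Cynoceros: 0.11 × 0.21 × 0.39 × 0.59 × 0.15 = 0.0007973
  Orthopus: 0.28 × 0.36 × 0.66 × 0.41 × 0.69 = 0.018821
Marginal likelihood of the evidence = 0.072328.
P(Cynocetus | evidence) = 0.0005292 / 0.072328 ≈ 0.007
P(Neocola | evidence) = 0.025075 / 0.072328 ≈ 0.347
P(Arvasoma | evidence) = 0.027105 / 0.072328 ≈ 0.375
P(Cynoceros | evidence) = 0.0007973 / 0.072328 ≈ 0.011
P(Orthopus | evidence) = 0.018821 / 0.072328 ≈ 0.260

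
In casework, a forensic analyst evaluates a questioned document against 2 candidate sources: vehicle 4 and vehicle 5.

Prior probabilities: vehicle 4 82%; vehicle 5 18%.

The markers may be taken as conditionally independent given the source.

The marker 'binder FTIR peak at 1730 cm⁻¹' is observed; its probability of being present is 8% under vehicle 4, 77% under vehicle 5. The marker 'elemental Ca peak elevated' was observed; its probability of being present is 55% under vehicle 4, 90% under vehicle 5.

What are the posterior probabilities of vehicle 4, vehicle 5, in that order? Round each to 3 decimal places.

0.224, 0.776

By Bayes' rule with conditional independence, the unnormalized weight for each hypothesis is prior × ∏ likelihoods:
  vehicle 4: 0.820 × 0.08 × 0.55 = 0.03608
  vehicle 5: 0.180 × 0.77 × 0.90 = 0.12474
The unnormalized weights sum to 0.16082.
P(vehicle 4 | evidence) = 0.03608 / 0.16082 ≈ 0.224
P(vehicle 5 | evidence) = 0.12474 / 0.16082 ≈ 0.776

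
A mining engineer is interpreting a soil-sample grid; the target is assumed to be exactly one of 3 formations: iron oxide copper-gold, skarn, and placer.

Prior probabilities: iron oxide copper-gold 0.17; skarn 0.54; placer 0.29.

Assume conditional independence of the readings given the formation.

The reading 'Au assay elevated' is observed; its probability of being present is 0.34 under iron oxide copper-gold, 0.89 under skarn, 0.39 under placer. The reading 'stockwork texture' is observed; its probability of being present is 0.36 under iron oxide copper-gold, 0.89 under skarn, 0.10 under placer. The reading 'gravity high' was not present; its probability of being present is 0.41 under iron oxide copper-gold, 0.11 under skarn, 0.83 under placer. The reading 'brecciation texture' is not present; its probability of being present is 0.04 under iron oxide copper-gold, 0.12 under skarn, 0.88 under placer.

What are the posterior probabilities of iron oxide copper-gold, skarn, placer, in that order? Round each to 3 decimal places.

0.034, 0.965, 0.001

Multiply each prior by the joint likelihood of the reading pattern (using 1 − P(present | H) for each absent reading):
  iron oxide copper-gold: 0.17 × 0.34 × 0.36 × (1 − 0.41) × (1 − 0.04) = 0.011786
  skarn: 0.54 × 0.89 × 0.89 × (1 − 0.11) × (1 − 0.12) = 0.335
  placer: 0.29 × 0.39 × 0.10 × (1 − 0.83) × (1 − 0.88) = 0.00023072
Normalizing constant Z = 0.011786 + 0.335 + 0.00023072 = 0.34702.
P(iron oxide copper-gold | evidence) = 0.011786 / 0.34702 ≈ 0.034
P(skarn | evidence) = 0.335 / 0.34702 ≈ 0.965
P(placer | evidence) = 0.00023072 / 0.34702 ≈ 0.001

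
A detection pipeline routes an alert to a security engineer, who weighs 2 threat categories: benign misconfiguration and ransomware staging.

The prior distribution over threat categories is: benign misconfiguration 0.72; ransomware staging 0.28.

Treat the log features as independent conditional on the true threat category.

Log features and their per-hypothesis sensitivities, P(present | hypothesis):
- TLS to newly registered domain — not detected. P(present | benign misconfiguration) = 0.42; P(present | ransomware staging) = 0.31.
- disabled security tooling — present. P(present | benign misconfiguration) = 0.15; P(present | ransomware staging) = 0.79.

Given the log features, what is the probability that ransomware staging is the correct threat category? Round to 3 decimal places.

Multiply each prior by the joint likelihood of the log feature pattern (using 1 − P(present | H) for each absent log feature):
  benign misconfiguration: 0.72 × (1 − 0.42) × 0.15 = 0.06264
  ransomware staging: 0.28 × (1 − 0.31) × 0.79 = 0.15263
Normalizing constant Z = 0.06264 + 0.15263 = 0.21527.
P(ransomware staging | evidence) = 0.15263 / 0.21527 ≈ 0.709.

0.709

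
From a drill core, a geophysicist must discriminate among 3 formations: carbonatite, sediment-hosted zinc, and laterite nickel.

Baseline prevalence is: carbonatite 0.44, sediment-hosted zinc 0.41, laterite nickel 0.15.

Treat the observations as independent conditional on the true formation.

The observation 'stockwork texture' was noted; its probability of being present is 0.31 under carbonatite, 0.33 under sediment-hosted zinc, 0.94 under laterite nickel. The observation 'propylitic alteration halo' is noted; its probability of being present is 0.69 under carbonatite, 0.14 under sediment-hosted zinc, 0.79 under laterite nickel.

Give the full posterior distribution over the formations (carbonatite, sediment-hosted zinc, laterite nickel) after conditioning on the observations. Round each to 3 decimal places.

0.419, 0.084, 0.496

Multiply each prior by the joint likelihood of the evidence pattern:
  carbonatite: 0.44 × 0.31 × 0.69 = 0.094116
  sediment-hosted zinc: 0.41 × 0.33 × 0.14 = 0.018942
  laterite nickel: 0.15 × 0.94 × 0.79 = 0.11139
Normalizing constant Z = 0.094116 + 0.018942 + 0.11139 = 0.22445.
P(carbonatite | evidence) = 0.094116 / 0.22445 ≈ 0.419
P(sediment-hosted zinc | evidence) = 0.018942 / 0.22445 ≈ 0.084
P(laterite nickel | evidence) = 0.11139 / 0.22445 ≈ 0.496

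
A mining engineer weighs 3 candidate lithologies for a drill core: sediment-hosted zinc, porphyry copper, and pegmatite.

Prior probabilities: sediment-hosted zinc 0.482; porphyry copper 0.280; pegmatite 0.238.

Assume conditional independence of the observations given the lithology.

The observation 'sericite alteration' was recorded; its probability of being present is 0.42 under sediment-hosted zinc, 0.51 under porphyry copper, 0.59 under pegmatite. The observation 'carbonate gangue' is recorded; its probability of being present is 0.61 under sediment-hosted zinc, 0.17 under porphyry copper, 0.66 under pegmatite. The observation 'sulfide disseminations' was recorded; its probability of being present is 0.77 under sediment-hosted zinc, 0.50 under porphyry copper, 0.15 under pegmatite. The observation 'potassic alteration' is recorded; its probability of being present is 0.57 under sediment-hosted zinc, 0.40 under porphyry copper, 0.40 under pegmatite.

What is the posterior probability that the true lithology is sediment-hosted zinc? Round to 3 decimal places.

Multiply each prior by the joint likelihood of the evidence pattern:
  sediment-hosted zinc: 0.482 × 0.42 × 0.61 × 0.77 × 0.57 = 0.054199
  porphyry copper: 0.280 × 0.51 × 0.17 × 0.50 × 0.40 = 0.0048552
  pegmatite: 0.238 × 0.59 × 0.66 × 0.15 × 0.40 = 0.0055606
Marginal likelihood of the evidence = 0.064615.
P(sediment-hosted zinc | evidence) = 0.054199 / 0.064615 ≈ 0.839.

0.839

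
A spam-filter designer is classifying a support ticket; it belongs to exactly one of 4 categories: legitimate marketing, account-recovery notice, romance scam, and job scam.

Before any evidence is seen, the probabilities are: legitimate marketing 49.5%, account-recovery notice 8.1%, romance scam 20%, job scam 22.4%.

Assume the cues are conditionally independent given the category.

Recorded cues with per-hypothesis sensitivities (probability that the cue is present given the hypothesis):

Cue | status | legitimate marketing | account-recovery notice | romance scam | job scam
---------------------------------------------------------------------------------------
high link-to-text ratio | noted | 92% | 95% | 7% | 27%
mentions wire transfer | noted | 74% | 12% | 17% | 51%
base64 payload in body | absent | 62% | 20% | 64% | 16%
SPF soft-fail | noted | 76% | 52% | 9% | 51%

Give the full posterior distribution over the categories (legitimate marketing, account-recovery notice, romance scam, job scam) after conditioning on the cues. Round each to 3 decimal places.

0.850, 0.034, 0.001, 0.115

For each hypothesis, the unnormalized posterior weight is prior × product of the cue likelihoods (using 1 − P(present | H) for each absent cue):
  legitimate marketing: 0.495 × 0.92 × 0.74 × (1 − 0.62) × 0.76 = 0.097324
  account-recovery notice: 0.081 × 0.95 × 0.12 × (1 − 0.20) × 0.52 = 0.0038413
  romance scam: 0.200 × 0.07 × 0.17 × (1 − 0.64) × 0.09 = 7.7112e-05
  job scam: 0.224 × 0.27 × 0.51 × (1 − 0.16) × 0.51 = 0.013214
The unnormalized weights sum to 0.11446.
P(legitimate marketing | evidence) = 0.097324 / 0.11446 ≈ 0.850
P(account-recovery notice | evidence) = 0.0038413 / 0.11446 ≈ 0.034
P(romance scam | evidence) = 7.7112e-05 / 0.11446 ≈ 0.001
P(job scam | evidence) = 0.013214 / 0.11446 ≈ 0.115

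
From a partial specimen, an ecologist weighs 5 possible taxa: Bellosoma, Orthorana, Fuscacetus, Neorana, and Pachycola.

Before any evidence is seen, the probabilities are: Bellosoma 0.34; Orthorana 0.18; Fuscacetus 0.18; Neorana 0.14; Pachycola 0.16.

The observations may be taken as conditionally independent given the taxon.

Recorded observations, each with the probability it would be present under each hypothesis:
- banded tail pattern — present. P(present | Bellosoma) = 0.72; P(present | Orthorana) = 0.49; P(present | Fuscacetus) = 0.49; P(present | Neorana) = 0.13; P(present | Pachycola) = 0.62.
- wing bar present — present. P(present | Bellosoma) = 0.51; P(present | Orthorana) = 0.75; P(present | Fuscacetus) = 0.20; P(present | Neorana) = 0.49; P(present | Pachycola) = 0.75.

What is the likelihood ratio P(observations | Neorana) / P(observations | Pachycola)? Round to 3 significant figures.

Joint likelihood of the evidence pattern under each hypothesis:
  Neorana: 0.13 × 0.49 = 0.0637
  Pachycola: 0.62 × 0.75 = 0.465
Bayes factor = 0.0637 / 0.465 ≈ 0.137

0.137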